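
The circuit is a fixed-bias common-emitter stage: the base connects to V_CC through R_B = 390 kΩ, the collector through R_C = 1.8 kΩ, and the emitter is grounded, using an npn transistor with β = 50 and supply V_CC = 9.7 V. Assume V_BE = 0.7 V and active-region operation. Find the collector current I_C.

I_C ≈ 1.2 mA

Base loop: V_CC = I_B·R_B + V_BE, so I_B = (9.7 − 0.7)/390 kΩ = 0.0231 mA.
In the active region I_C = β·I_B = 50 × 0.0231 = 1.15 mA.
Collector loop: V_CE = V_CC − I_C·R_C = 9.7 − 1.15×1.8 = 7.62 V.
Since V_CE = 7.62 V > V_CE(sat) ≈ 0.2 V, the transistor is in the active region as assumed.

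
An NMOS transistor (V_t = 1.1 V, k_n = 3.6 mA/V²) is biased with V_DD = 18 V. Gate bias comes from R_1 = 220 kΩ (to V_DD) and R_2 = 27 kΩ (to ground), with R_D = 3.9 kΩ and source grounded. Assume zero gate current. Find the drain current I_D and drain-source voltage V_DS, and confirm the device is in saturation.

V_G = V_DD·R_2/(R_1+R_2) = 18×27/247 = 1.97 V. With the source grounded, V_GS = V_G = 1.97 V.
Assume saturation: I_D = (k_n/2)(V_GS − V_t)² = (3.6/2)×(1.97 − 1.1)² = 1.8×0.868² = 1.35 mA.
V_DS = V_DD − I_D·R_D = 18 − 1.35×3.9 = 12.7 V.
Saturation requires V_DS ≥ V_GS − V_t = 0.868 V; 12.7 ≥ 0.868 ✓.

I_D ≈ 1.4 mA, V_DS ≈ 13 V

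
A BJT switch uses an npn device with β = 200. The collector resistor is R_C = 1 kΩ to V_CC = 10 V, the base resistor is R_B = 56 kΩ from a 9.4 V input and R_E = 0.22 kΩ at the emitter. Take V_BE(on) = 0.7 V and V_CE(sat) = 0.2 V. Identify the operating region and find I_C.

Assume active: I_B = (9.4 − 0.7)/(56 + 201×0.22) = 0.0868 mA, I_C = β·I_B = 17.4 mA.
Then V_CE = 10 − 17.4×1 − 17.4×0.22 = -11.2 V < 0.2 V — the active assumption fails.
Re-solve with V_CE = 0.2 V. KCL at the emitter: V_E/R_E = (V_BB−0.7−V_E)/R_B + (V_CC−0.2−V_E)/R_C, giving V_E = 1.79 V.
I_C = (V_CC − 0.2 − V_E)/R_C = (9.8 − 1.79)/1 = 8.01 mA.
Check: I_B = (8.7 − 1.79)/56 = 0.123 mA, and β·I_B = 24.7 mA > I_C, confirming saturation.

saturation; I_C ≈ 8 mA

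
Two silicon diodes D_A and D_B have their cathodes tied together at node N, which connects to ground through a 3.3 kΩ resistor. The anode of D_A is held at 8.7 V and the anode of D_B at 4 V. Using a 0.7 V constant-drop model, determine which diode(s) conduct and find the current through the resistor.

Assume both conduct. Then node N would need to be at both 8.7−0.7 = 8 V and 4−0.7 = 3.3 V, which is impossible.
Assume only D_A conducts: V_N = 8.7 − 0.7 = 8 V, so I_R = 8/3.3 = 2.42 mA.
Check D_B: its anode-to-cathode voltage is 4 − 8 = -4 V < 0.7 V, so it is off. The assumption is consistent.

Only D_A conducts; I_R ≈ 2.4 mA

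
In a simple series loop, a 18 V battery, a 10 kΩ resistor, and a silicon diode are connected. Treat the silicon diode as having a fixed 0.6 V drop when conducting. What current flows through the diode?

KVL around the loop: 18 = V_D + I·R = 0.6 + I × 10 kΩ.
So I = (18 − 0.6) / 10 kΩ = 17.4 / 10 = 1.74 mA.

I ≈ 1.7 mA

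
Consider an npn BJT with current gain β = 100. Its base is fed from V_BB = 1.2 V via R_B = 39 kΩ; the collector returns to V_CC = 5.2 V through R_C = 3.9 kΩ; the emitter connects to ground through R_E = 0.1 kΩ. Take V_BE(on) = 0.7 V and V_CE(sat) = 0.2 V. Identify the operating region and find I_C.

active; I_C ≈ 1 mA

Assume active. Base-emitter loop: I_B = (V_BB − V_BE)/(R_B + (β+1)R_E) = (1.2 − 0.7)/(39 + 101×0.1) = 0.0102 mA.
I_C = β·I_B = 100×0.0102 = 1.02 mA.
V_CE = V_CC − I_C·R_C − I_E·R_E = 5.2 − 1.02×3.9 − 1.03×0.1 = 1.13 V > V_CE(sat), so the active-region assumption holds.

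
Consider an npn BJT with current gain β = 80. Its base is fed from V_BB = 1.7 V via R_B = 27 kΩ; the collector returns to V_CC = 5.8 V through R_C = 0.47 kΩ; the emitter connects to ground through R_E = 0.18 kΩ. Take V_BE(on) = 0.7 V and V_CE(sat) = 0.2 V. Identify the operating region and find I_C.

Assume active. Base-emitter loop: I_B = (V_BB − V_BE)/(R_B + (β+1)R_E) = (1.7 − 0.7)/(27 + 81×0.18) = 0.0241 mA.
I_C = β·I_B = 80×0.0241 = 1.92 mA.
V_CE = V_CC − I_C·R_C − I_E·R_E = 5.8 − 1.92×0.47 − 1.95×0.18 = 4.55 V > V_CE(sat), so the active-region assumption holds.

active; I_C ≈ 1.9 mA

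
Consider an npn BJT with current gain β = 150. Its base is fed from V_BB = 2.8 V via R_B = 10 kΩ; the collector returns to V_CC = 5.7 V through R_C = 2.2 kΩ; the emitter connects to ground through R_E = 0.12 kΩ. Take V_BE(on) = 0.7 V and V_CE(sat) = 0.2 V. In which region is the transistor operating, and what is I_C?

Assume active: I_B = (2.8 − 0.7)/(10 + 151×0.12) = 0.0747 mA, I_C = β·I_B = 11.2 mA.
Then V_CE = 5.7 − 11.2×2.2 − 11.3×0.12 = -20.3 V < 0.2 V — the active assumption fails.
Re-solve with V_CE = 0.2 V. KCL at the emitter: V_E/R_E = (V_BB−0.7−V_E)/R_B + (V_CC−0.2−V_E)/R_C, giving V_E = 0.305 V.
I_C = (V_CC − 0.2 − V_E)/R_C = (5.5 − 0.305)/2.2 = 2.36 mA.
Check: I_B = (2.1 − 0.305)/10 = 0.18 mA, and β·I_B = 26.9 mA > I_C, confirming saturation.

saturation; I_C ≈ 2.4 mA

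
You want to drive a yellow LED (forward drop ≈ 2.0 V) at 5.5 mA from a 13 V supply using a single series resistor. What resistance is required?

R ≈ 2 kΩ

The resistor drops V_S − V_D = 13 − 2.0 = 11 V at 5.5 mA.
R = 11 V / 5.5 mA = 2 kΩ.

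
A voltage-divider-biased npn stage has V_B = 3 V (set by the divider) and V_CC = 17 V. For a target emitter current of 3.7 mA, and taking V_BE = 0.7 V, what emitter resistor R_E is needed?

V_E = V_B − V_BE = 3 − 0.7 = 2.3 V.
R_E = V_E / I_E = 2.3 / 3.7 = 0.622 kΩ.

R_E ≈ 0.62 kΩ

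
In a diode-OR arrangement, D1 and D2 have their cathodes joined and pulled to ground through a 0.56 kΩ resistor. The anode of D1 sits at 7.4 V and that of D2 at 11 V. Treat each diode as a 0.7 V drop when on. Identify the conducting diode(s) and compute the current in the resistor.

Assume both conduct. Then node N would need to be at both 7.4−0.7 = 6.7 V and 11−0.7 = 10.3 V, which is impossible.
Assume only D2 conducts: V_N = 11 − 0.7 = 10.3 V, so I_R = 10.3/0.56 = 18.4 mA.
Check D1: its anode-to-cathode voltage is 7.4 − 10.3 = -2.9 V < 0.7 V, so it is off. The assumption is consistent.

Only D2 conducts; I_R ≈ 18 mA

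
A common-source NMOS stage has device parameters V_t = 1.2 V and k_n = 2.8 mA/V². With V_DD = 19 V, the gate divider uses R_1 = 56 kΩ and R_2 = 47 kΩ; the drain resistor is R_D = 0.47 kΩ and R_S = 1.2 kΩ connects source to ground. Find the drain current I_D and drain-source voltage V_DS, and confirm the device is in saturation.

I_D ≈ 4.7 mA, V_DS ≈ 11 V

V_G = V_DD·R_2/(R_1+R_2) = 19×47/103 = 8.67 V.
Assume saturation: I_D = (k_n/2)(V_GS − V_t)² with V_GS = V_G − I_D·R_S = 8.67 − 1.2·I_D.
Substituting gives 2.02·I_D² − 26.1·I_D + 78.1 = 0, with roots I_D = 4.7 or 8.25 mA.
The root I_D = 8.25 mA gives V_GS = -1.23 V ≤ V_t, so take I_D = 4.7 mA.
Then V_GS = 3.03 V and V_DS = V_DD − I_D(R_D+R_S) = 19 − 4.7×1.67 = 11.2 V.
Saturation requires V_DS ≥ V_GS − V_t = 1.83 V; 11.2 ≥ 1.83 ✓.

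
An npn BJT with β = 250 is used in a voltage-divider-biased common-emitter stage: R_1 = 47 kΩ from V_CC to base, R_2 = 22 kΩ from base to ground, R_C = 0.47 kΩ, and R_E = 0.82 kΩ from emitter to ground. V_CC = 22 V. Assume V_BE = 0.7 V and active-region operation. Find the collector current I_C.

I_C ≈ 7.1 mA

Thevenize the base divider: V_Th = V_CC·R_2/(R_1+R_2) = 22×22/69 = 7.01 V, R_Th = R_1‖R_2 = 15 kΩ.
Base-emitter loop: V_Th = I_B·R_Th + V_BE + (β+1)I_B·R_E, so I_B = (7.01 − 0.7) / (15 + 251×0.82) = 0.0286 mA.
I_C = β·I_B = 250×0.0286 = 7.15 mA, and I_E = (β+1)I_B = 7.18 mA.
V_CE = V_CC − I_C·R_C − I_E·R_E = 22 − 7.15×0.47 − 7.18×0.82 = 12.8 V.
V_CE = 12.8 V > 0.2 V confirms active-region operation.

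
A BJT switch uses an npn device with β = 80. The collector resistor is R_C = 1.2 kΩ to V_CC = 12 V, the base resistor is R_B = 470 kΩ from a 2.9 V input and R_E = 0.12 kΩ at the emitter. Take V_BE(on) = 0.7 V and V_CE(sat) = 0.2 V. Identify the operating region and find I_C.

active; I_C ≈ 0.37 mA

Assume active. Base-emitter loop: I_B = (V_BB − V_BE)/(R_B + (β+1)R_E) = (2.9 − 0.7)/(470 + 81×0.12) = 0.00459 mA.
I_C = β·I_B = 80×0.00459 = 0.367 mA.
V_CE = V_CC − I_C·R_C − I_E·R_E = 12 − 0.367×1.2 − 0.371×0.12 = 11.5 V > V_CE(sat), so the active-region assumption holds.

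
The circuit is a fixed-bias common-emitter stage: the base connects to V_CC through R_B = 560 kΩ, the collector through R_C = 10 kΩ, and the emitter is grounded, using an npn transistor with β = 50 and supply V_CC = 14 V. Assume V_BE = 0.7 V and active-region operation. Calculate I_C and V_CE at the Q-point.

I_C ≈ 1.2 mA, V_CE ≈ 2.1 V

Base loop: V_CC = I_B·R_B + V_BE, so I_B = (14 − 0.7)/560 kΩ = 0.0238 mA.
In the active region I_C = β·I_B = 50 × 0.0238 = 1.19 mA.
Collector loop: V_CE = V_CC − I_C·R_C = 14 − 1.19×10 = 2.12 V.
Since V_CE = 2.12 V > V_CE(sat) ≈ 0.2 V, the transistor is in the active region as assumed.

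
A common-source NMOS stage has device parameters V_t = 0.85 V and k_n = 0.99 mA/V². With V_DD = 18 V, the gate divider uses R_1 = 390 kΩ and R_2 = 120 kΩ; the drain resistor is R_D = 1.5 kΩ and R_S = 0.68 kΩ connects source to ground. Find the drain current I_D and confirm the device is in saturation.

I_D ≈ 2 mA

V_G = V_DD·R_2/(R_1+R_2) = 18×120/510 = 4.24 V.
Assume saturation: I_D = (k_n/2)(V_GS − V_t)² with V_GS = V_G − I_D·R_S = 4.24 − 0.68·I_D.
Substituting gives 0.229·I_D² − 3.28·I_D + 5.67 = 0, with roots I_D = 2.01 or 12.3 mA.
The root I_D = 12.3 mA gives V_GS = -4.14 V ≤ V_t, so take I_D = 2.01 mA.
Then V_GS = 2.87 V and V_DS = V_DD − I_D(R_D+R_S) = 18 − 2.01×2.18 = 13.6 V.
Saturation requires V_DS ≥ V_GS − V_t = 2.02 V; 13.6 ≥ 2.02 ✓.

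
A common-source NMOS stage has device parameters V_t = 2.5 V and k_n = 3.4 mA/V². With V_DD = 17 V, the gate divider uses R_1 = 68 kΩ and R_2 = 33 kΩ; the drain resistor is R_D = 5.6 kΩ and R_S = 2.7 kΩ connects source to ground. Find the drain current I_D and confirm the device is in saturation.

V_G = V_DD·R_2/(R_1+R_2) = 17×33/101 = 5.55 V.
Assume saturation: I_D = (k_n/2)(V_GS − V_t)² with V_GS = V_G − I_D·R_S = 5.55 − 2.7·I_D.
Substituting gives 12.4·I_D² − 29·I_D + 15.9 = 0, with roots I_D = 0.867 or 1.48 mA.
The root I_D = 1.48 mA gives V_GS = 1.57 V ≤ V_t, so take I_D = 0.867 mA.
Then V_GS = 3.21 V and V_DS = V_DD − I_D(R_D+R_S) = 17 − 0.867×8.3 = 9.81 V.
Saturation requires V_DS ≥ V_GS − V_t = 0.714 V; 9.81 ≥ 0.714 ✓.

I_D ≈ 0.87 mA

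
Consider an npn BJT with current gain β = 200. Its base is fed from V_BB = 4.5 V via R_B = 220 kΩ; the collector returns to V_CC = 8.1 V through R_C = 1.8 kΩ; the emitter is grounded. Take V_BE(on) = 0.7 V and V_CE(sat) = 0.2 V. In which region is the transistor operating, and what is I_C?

active; I_C ≈ 3.5 mA

Assume active. Base-emitter loop: I_B = (V_BB − V_BE)/R_B = (4.5 − 0.7)/220 = 0.0173 mA.
I_C = β·I_B = 200×0.0173 = 3.45 mA.
V_CE = V_CC − I_C·R_C = 8.1 − 3.45×1.8 = 1.88 V > V_CE(sat), so the active-region assumption holds.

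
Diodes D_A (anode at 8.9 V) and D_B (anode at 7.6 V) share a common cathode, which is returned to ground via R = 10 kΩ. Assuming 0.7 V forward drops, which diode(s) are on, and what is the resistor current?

Only D_A conducts; I_R ≈ 0.82 mA

Assume both conduct. Then node N would need to be at both 8.9−0.7 = 8.2 V and 7.6−0.7 = 6.9 V, which is impossible.
Assume only D_A conducts: V_N = 8.9 − 0.7 = 8.2 V, so I_R = 8.2/10 = 0.82 mA.
Check D_B: its anode-to-cathode voltage is 7.6 − 8.2 = -0.6 V < 0.7 V, so it is off. The assumption is consistent.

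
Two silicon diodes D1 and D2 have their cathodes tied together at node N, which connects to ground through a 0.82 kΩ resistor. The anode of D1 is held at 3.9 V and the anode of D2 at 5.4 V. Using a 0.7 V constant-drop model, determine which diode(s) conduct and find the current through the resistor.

Assume both conduct. Then node N would need to be at both 3.9−0.7 = 3.2 V and 5.4−0.7 = 4.7 V, which is impossible.
Assume only D2 conducts: V_N = 5.4 − 0.7 = 4.7 V, so I_R = 4.7/0.82 = 5.73 mA.
Check D1: its anode-to-cathode voltage is 3.9 − 4.7 = -0.8 V < 0.7 V, so it is off. The assumption is consistent.

Only D2 conducts; I_R ≈ 5.7 mA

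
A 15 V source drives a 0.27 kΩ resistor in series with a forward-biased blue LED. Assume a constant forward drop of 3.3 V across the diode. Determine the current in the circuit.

I ≈ 43 mA

KVL around the loop: 15 = V_D + I·R = 3.3 + I × 0.27 kΩ.
So I = (15 − 3.3) / 0.27 kΩ = 11.7 / 0.27 = 43.3 mA.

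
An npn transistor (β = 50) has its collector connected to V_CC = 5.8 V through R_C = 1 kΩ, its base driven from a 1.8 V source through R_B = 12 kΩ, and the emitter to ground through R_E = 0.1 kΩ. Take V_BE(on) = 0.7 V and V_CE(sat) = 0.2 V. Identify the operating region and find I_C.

Assume active. Base-emitter loop: I_B = (V_BB − V_BE)/(R_B + (β+1)R_E) = (1.8 − 0.7)/(12 + 51×0.1) = 0.0643 mA.
I_C = β·I_B = 50×0.0643 = 3.22 mA.
V_CE = V_CC − I_C·R_C − I_E·R_E = 5.8 − 3.22×1 − 3.28×0.1 = 2.26 V > V_CE(sat), so the active-region assumption holds.

active; I_C ≈ 3.2 mA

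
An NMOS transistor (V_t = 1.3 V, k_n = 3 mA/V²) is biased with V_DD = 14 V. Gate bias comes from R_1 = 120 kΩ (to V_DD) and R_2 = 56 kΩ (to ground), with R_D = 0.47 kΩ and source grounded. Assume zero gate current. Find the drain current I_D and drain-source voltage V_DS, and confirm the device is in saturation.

V_G = V_DD·R_2/(R_1+R_2) = 14×56/176 = 4.45 V. With the source grounded, V_GS = V_G = 4.45 V.
Assume saturation: I_D = (k_n/2)(V_GS − V_t)² = (3/2)×(4.45 − 1.3)² = 1.5×3.15² = 14.9 mA.
V_DS = V_DD − I_D·R_D = 14 − 14.9×0.47 = 6.98 V.
Saturation requires V_DS ≥ V_GS − V_t = 3.15 V; 6.98 ≥ 3.15 ✓.

I_D ≈ 15 mA, V_DS ≈ 7 V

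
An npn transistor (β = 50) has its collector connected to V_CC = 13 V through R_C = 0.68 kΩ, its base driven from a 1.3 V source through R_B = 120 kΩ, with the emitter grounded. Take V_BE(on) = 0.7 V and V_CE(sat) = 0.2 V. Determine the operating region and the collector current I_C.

Assume active. Base-emitter loop: I_B = (V_BB − V_BE)/R_B = (1.3 − 0.7)/120 = 0.005 mA.
I_C = β·I_B = 50×0.005 = 0.25 mA.
V_CE = V_CC − I_C·R_C = 13 − 0.25×0.68 = 12.8 V > V_CE(sat), so the active-region assumption holds.

active; I_C ≈ 0.25 mA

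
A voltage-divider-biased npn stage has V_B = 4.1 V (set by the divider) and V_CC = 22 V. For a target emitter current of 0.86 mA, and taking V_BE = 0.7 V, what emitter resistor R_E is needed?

V_E = V_B − V_BE = 4.1 − 0.7 = 3.4 V.
R_E = V_E / I_E = 3.4 / 0.86 = 3.95 kΩ.

R_E ≈ 4 kΩ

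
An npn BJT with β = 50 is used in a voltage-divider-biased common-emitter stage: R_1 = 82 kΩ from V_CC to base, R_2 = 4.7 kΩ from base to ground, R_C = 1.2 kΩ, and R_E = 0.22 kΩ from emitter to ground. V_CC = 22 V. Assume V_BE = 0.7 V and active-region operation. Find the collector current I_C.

Thevenize the base divider: V_Th = V_CC·R_2/(R_1+R_2) = 22×4.7/86.7 = 1.19 V, R_Th = R_1‖R_2 = 4.45 kΩ.
Base-emitter loop: V_Th = I_B·R_Th + V_BE + (β+1)I_B·R_E, so I_B = (1.19 − 0.7) / (4.45 + 51×0.22) = 0.0314 mA.
I_C = β·I_B = 50×0.0314 = 1.57 mA, and I_E = (β+1)I_B = 1.6 mA.
V_CE = V_CC − I_C·R_C − I_E·R_E = 22 − 1.57×1.2 − 1.6×0.22 = 19.8 V.
V_CE = 19.8 V > 0.2 V confirms active-region operation.

I_C ≈ 1.6 mA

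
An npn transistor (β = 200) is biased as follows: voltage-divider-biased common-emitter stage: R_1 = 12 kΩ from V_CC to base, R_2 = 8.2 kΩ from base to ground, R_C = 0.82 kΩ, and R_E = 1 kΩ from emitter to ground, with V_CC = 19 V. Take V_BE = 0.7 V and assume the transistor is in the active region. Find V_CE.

V_CE ≈ 6.6 V

Thevenize the base divider: V_Th = V_CC·R_2/(R_1+R_2) = 19×8.2/20.2 = 7.71 V, R_Th = R_1‖R_2 = 4.87 kΩ.
Base-emitter loop: V_Th = I_B·R_Th + V_BE + (β+1)I_B·R_E, so I_B = (7.71 − 0.7) / (4.87 + 201×1) = 0.0341 mA.
I_C = β·I_B = 200×0.0341 = 6.81 mA, and I_E = (β+1)I_B = 6.85 mA.
V_CE = V_CC − I_C·R_C − I_E·R_E = 19 − 6.81×0.82 − 6.85×1 = 6.57 V.
V_CE = 6.57 V > 0.2 V confirms active-region operation.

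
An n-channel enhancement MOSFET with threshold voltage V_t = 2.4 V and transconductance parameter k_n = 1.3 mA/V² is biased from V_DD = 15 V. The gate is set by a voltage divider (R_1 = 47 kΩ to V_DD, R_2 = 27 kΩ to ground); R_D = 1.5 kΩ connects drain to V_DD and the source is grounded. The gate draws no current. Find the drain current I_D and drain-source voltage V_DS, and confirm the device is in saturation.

I_D ≈ 6.1 mA, V_DS ≈ 5.8 V

V_G = V_DD·R_2/(R_1+R_2) = 15×27/74 = 5.47 V. With the source grounded, V_GS = V_G = 5.47 V.
Assume saturation: I_D = (k_n/2)(V_GS − V_t)² = (1.3/2)×(5.47 − 2.4)² = 0.65×3.07² = 6.14 mA.
V_DS = V_DD − I_D·R_D = 15 − 6.14×1.5 = 5.79 V.
Saturation requires V_DS ≥ V_GS − V_t = 3.07 V; 5.79 ≥ 3.07 ✓.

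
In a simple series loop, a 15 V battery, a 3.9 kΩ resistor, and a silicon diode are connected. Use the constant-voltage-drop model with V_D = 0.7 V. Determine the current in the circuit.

KVL around the loop: 15 = V_D + I·R = 0.7 + I × 3.9 kΩ.
So I = (15 − 0.7) / 3.9 kΩ = 14.3 / 3.9 = 3.67 mA.

I ≈ 3.7 mA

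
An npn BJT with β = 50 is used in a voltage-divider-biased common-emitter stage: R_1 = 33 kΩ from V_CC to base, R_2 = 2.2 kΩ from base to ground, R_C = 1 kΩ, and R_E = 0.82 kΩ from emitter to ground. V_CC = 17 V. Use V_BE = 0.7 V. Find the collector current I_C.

I_C ≈ 0.41 mA

Thevenize the base divider: V_Th = V_CC·R_2/(R_1+R_2) = 17×2.2/35.2 = 1.06 V, R_Th = R_1‖R_2 = 2.06 kΩ.
Base-emitter loop: V_Th = I_B·R_Th + V_BE + (β+1)I_B·R_E, so I_B = (1.06 − 0.7) / (2.06 + 51×0.82) = 0.00826 mA.
I_C = β·I_B = 50×0.00826 = 0.413 mA, and I_E = (β+1)I_B = 0.421 mA.
V_CE = V_CC − I_C·R_C − I_E·R_E = 17 − 0.413×1 − 0.421×0.82 = 16.2 V.
V_CE = 16.2 V > 0.2 V confirms active-region operation.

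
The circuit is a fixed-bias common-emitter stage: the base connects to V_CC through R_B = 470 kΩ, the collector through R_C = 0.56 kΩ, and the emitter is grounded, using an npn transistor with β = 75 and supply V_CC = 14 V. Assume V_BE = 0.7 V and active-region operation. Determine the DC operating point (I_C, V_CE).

Base loop: V_CC = I_B·R_B + V_BE, so I_B = (14 − 0.7)/470 kΩ = 0.0283 mA.
In the active region I_C = β·I_B = 75 × 0.0283 = 2.12 mA.
Collector loop: V_CE = V_CC − I_C·R_C = 14 − 2.12×0.56 = 12.8 V.
Since V_CE = 12.8 V > V_CE(sat) ≈ 0.2 V, the transistor is in the active region as assumed.

I_C ≈ 2.1 mA, V_CE ≈ 13 V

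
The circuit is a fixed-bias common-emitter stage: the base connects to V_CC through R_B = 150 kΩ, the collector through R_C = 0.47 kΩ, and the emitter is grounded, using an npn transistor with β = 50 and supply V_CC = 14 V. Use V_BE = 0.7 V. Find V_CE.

V_CE ≈ 12 V

Base loop: V_CC = I_B·R_B + V_BE, so I_B = (14 − 0.7)/150 kΩ = 0.0887 mA.
In the active region I_C = β·I_B = 50 × 0.0887 = 4.43 mA.
Collector loop: V_CE = V_CC − I_C·R_C = 14 − 4.43×0.47 = 11.9 V.
Since V_CE = 11.9 V > V_CE(sat) ≈ 0.2 V, the transistor is in the active region as assumed.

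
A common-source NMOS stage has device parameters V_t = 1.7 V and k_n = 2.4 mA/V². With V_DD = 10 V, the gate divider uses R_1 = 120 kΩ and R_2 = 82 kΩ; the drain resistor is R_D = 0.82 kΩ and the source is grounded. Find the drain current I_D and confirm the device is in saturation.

V_G = V_DD·R_2/(R_1+R_2) = 10×82/202 = 4.06 V. With the source grounded, V_GS = V_G = 4.06 V.
Assume saturation: I_D = (k_n/2)(V_GS − V_t)² = (2.4/2)×(4.06 − 1.7)² = 1.2×2.36² = 6.68 mA.
V_DS = V_DD − I_D·R_D = 10 − 6.68×0.82 = 4.52 V.
Saturation requires V_DS ≥ V_GS − V_t = 2.36 V; 4.52 ≥ 2.36 ✓.

I_D ≈ 6.7 mA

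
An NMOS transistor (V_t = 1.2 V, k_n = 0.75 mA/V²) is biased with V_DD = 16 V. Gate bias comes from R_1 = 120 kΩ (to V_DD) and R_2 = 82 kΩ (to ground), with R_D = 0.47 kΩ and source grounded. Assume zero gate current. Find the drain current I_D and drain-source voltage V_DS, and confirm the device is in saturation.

V_G = V_DD·R_2/(R_1+R_2) = 16×82/202 = 6.5 V. With the source grounded, V_GS = V_G = 6.5 V.
Assume saturation: I_D = (k_n/2)(V_GS − V_t)² = (0.75/2)×(6.5 − 1.2)² = 0.375×5.3² = 10.5 mA.
V_DS = V_DD − I_D·R_D = 16 − 10.5×0.47 = 11.1 V.
Saturation requires V_DS ≥ V_GS − V_t = 5.3 V; 11.1 ≥ 5.3 ✓.

I_D ≈ 11 mA, V_DS ≈ 11 V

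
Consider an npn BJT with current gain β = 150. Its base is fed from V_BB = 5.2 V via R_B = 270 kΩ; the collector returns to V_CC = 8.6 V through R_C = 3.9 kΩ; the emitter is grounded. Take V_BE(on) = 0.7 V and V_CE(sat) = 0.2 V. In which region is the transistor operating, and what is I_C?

Assume active: I_B = (5.2 − 0.7)/270 = 0.0167 mA, giving I_C = β·I_B = 2.5 mA.
But then V_CE = 8.6 − 2.5×3.9 = -1.15 V < V_CE(sat) = 0.2 V — impossible in the active region.
So the transistor is saturated. With V_CE = 0.2 V, I_C = (V_CC − 0.2)/R_C = 8.4/3.9 = 2.15 mA.
Check: β·I_B = 2.5 mA > I_C = 2.15 mA, confirming saturation.

saturation; I_C ≈ 2.2 mA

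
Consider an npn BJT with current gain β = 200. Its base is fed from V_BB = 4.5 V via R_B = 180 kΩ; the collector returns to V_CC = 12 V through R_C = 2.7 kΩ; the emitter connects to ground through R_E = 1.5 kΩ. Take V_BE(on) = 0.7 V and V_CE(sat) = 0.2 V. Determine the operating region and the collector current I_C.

Assume active. Base-emitter loop: I_B = (V_BB − V_BE)/(R_B + (β+1)R_E) = (4.5 − 0.7)/(180 + 201×1.5) = 0.00789 mA.
I_C = β·I_B = 200×0.00789 = 1.58 mA.
V_CE = V_CC − I_C·R_C − I_E·R_E = 12 − 1.58×2.7 − 1.59×1.5 = 5.36 V > V_CE(sat), so the active-region assumption holds.

active; I_C ≈ 1.6 mA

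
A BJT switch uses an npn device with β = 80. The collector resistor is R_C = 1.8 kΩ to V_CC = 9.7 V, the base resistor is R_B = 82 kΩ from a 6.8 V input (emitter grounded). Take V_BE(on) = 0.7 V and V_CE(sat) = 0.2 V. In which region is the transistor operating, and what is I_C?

saturation; I_C ≈ 5.3 mA

Assume active: I_B = (6.8 − 0.7)/82 = 0.0744 mA, giving I_C = β·I_B = 5.95 mA.
But then V_CE = 9.7 − 5.95×1.8 = -1.01 V < V_CE(sat) = 0.2 V — impossible in the active region.
So the transistor is saturated. With V_CE = 0.2 V, I_C = (V_CC − 0.2)/R_C = 9.5/1.8 = 5.28 mA.
Check: β·I_B = 5.95 mA > I_C = 5.28 mA, confirming saturation.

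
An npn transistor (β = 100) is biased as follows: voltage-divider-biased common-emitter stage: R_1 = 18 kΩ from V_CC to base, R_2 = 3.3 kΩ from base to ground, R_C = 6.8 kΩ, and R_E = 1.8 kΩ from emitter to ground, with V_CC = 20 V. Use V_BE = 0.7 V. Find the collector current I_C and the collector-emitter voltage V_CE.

I_C ≈ 1.3 mA, V_CE ≈ 8.8 V

Thevenize the base divider: V_Th = V_CC·R_2/(R_1+R_2) = 20×3.3/21.3 = 3.1 V, R_Th = R_1‖R_2 = 2.79 kΩ.
Base-emitter loop: V_Th = I_B·R_Th + V_BE + (β+1)I_B·R_E, so I_B = (3.1 − 0.7) / (2.79 + 101×1.8) = 0.013 mA.
I_C = β·I_B = 100×0.013 = 1.3 mA, and I_E = (β+1)I_B = 1.31 mA.
V_CE = V_CC − I_C·R_C − I_E·R_E = 20 − 1.3×6.8 − 1.31×1.8 = 8.8 V.
V_CE = 8.8 V > 0.2 V confirms active-region operation.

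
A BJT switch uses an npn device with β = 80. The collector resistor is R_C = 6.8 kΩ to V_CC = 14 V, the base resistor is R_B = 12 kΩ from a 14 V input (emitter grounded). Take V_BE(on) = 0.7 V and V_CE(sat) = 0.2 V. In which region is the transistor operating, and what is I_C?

saturation; I_C ≈ 2 mA

Assume active: I_B = (14 − 0.7)/12 = 1.11 mA, giving I_C = β·I_B = 88.7 mA.
But then V_CE = 14 − 88.7×6.8 = -589 V < V_CE(sat) = 0.2 V — impossible in the active region.
So the transistor is saturated. With V_CE = 0.2 V, I_C = (V_CC − 0.2)/R_C = 13.8/6.8 = 2.03 mA.
Check: β·I_B = 88.7 mA > I_C = 2.03 mA, confirming saturation.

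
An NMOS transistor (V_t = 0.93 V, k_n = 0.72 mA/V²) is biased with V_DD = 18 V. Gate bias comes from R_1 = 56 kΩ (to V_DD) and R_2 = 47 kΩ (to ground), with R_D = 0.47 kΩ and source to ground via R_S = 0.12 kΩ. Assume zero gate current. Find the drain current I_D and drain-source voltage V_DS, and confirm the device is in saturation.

I_D ≈ 12 mA, V_DS ≈ 11 V

V_G = V_DD·R_2/(R_1+R_2) = 18×47/103 = 8.21 V.
Assume saturation: I_D = (k_n/2)(V_GS − V_t)² with V_GS = V_G − I_D·R_S = 8.21 − 0.12·I_D.
Substituting gives 0.00518·I_D² − 1.63·I_D + 19.1 = 0, with roots I_D = 12.2 or 302 mA.
The root I_D = 302 mA gives V_GS = -28 V ≤ V_t, so take I_D = 12.2 mA.
Then V_GS = 6.75 V and V_DS = V_DD − I_D(R_D+R_S) = 18 − 12.2×0.59 = 10.8 V.
Saturation requires V_DS ≥ V_GS − V_t = 5.82 V; 10.8 ≥ 5.82 ✓.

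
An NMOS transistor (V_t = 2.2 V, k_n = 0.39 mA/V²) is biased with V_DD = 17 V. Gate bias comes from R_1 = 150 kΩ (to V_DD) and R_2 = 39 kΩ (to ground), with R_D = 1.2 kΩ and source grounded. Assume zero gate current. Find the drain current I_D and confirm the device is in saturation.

I_D ≈ 0.33 mA

V_G = V_DD·R_2/(R_1+R_2) = 17×39/189 = 3.51 V. With the source grounded, V_GS = V_G = 3.51 V.
Assume saturation: I_D = (k_n/2)(V_GS − V_t)² = (0.39/2)×(3.51 − 2.2)² = 0.195×1.31² = 0.334 mA.
V_DS = V_DD − I_D·R_D = 17 − 0.334×1.2 = 16.6 V.
Saturation requires V_DS ≥ V_GS − V_t = 1.31 V; 16.6 ≥ 1.31 ✓.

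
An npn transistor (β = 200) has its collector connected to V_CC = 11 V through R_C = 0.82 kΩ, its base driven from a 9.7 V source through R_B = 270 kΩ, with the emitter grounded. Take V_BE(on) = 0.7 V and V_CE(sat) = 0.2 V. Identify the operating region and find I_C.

active; I_C ≈ 6.7 mA

Assume active. Base-emitter loop: I_B = (V_BB − V_BE)/R_B = (9.7 − 0.7)/270 = 0.0333 mA.
I_C = β·I_B = 200×0.0333 = 6.67 mA.
V_CE = V_CC − I_C·R_C = 11 − 6.67×0.82 = 5.53 V > V_CE(sat), so the active-region assumption holds.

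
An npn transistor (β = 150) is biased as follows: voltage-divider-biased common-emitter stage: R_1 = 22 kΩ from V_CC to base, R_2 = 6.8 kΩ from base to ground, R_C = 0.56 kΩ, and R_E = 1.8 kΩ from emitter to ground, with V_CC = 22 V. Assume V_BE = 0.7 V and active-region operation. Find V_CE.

Thevenize the base divider: V_Th = V_CC·R_2/(R_1+R_2) = 22×6.8/28.8 = 5.19 V, R_Th = R_1‖R_2 = 5.19 kΩ.
Base-emitter loop: V_Th = I_B·R_Th + V_BE + (β+1)I_B·R_E, so I_B = (5.19 − 0.7) / (5.19 + 151×1.8) = 0.0162 mA.
I_C = β·I_B = 150×0.0162 = 2.43 mA, and I_E = (β+1)I_B = 2.45 mA.
V_CE = V_CC − I_C·R_C − I_E·R_E = 22 − 2.43×0.56 − 2.45×1.8 = 16.2 V.
V_CE = 16.2 V > 0.2 V confirms active-region operation.

V_CE ≈ 16 V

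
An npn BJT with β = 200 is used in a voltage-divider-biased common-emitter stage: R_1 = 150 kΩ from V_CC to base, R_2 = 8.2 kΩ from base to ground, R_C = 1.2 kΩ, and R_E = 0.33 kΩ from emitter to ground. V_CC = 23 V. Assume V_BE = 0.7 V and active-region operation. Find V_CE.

V_CE ≈ 21 V

Thevenize the base divider: V_Th = V_CC·R_2/(R_1+R_2) = 23×8.2/158 = 1.19 V, R_Th = R_1‖R_2 = 7.77 kΩ.
Base-emitter loop: V_Th = I_B·R_Th + V_BE + (β+1)I_B·R_E, so I_B = (1.19 − 0.7) / (7.77 + 201×0.33) = 0.00664 mA.
I_C = β·I_B = 200×0.00664 = 1.33 mA, and I_E = (β+1)I_B = 1.33 mA.
V_CE = V_CC − I_C·R_C − I_E·R_E = 23 − 1.33×1.2 − 1.33×0.33 = 21 V.
V_CE = 21 V > 0.2 V confirms active-region operation.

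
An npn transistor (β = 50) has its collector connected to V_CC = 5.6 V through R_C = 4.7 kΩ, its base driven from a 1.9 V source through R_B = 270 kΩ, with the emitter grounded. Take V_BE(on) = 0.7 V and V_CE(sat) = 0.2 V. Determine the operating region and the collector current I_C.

active; I_C ≈ 0.22 mA

Assume active. Base-emitter loop: I_B = (V_BB − V_BE)/R_B = (1.9 − 0.7)/270 = 0.00444 mA.
I_C = β·I_B = 50×0.00444 = 0.222 mA.
V_CE = V_CC − I_C·R_C = 5.6 − 0.222×4.7 = 4.56 V > V_CE(sat), so the active-region assumption holds.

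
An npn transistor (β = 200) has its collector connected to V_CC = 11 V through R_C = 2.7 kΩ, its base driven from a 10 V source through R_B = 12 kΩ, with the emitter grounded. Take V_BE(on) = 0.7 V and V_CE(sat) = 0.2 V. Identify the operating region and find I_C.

saturation; I_C ≈ 4 mA

Assume active: I_B = (10 − 0.7)/12 = 0.775 mA, giving I_C = β·I_B = 155 mA.
But then V_CE = 11 − 155×2.7 = -408 V < V_CE(sat) = 0.2 V — impossible in the active region.
So the transistor is saturated. With V_CE = 0.2 V, I_C = (V_CC − 0.2)/R_C = 10.8/2.7 = 4 mA.
Check: β·I_B = 155 mA > I_C = 4 mA, confirming saturation.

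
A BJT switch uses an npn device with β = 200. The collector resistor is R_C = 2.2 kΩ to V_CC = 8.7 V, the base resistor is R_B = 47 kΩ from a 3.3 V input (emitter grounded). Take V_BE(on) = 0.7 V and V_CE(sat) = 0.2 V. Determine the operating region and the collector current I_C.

Assume active: I_B = (3.3 − 0.7)/47 = 0.0553 mA, giving I_C = β·I_B = 11.1 mA.
But then V_CE = 8.7 − 11.1×2.2 = -15.6 V < V_CE(sat) = 0.2 V — impossible in the active region.
So the transistor is saturated. With V_CE = 0.2 V, I_C = (V_CC − 0.2)/R_C = 8.5/2.2 = 3.86 mA.
Check: β·I_B = 11.1 mA > I_C = 3.86 mA, confirming saturation.

saturation; I_C ≈ 3.9 mA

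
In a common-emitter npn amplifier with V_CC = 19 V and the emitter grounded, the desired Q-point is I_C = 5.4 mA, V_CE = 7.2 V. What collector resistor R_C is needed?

R_C ≈ 2.2 kΩ

Collector loop: V_CC = I_C·R_C + V_CE.
R_C = (V_CC − V_CE)/I_C = (19 − 7.2)/5.4 = 2.19 kΩ.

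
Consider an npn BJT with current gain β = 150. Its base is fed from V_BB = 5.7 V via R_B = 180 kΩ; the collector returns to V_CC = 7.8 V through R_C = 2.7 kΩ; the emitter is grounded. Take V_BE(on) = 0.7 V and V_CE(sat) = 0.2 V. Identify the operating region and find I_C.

saturation; I_C ≈ 2.8 mA

Assume active: I_B = (5.7 − 0.7)/180 = 0.0278 mA, giving I_C = β·I_B = 4.17 mA.
But then V_CE = 7.8 − 4.17×2.7 = -3.45 V < V_CE(sat) = 0.2 V — impossible in the active region.
So the transistor is saturated. With V_CE = 0.2 V, I_C = (V_CC − 0.2)/R_C = 7.6/2.7 = 2.81 mA.
Check: β·I_B = 4.17 mA > I_C = 2.81 mA, confirming saturation.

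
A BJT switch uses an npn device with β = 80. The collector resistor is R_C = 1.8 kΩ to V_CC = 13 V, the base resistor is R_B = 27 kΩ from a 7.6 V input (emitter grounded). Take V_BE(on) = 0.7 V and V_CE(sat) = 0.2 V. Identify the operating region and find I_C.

saturation; I_C ≈ 7.1 mA

Assume active: I_B = (7.6 − 0.7)/27 = 0.256 mA, giving I_C = β·I_B = 20.4 mA.
But then V_CE = 13 − 20.4×1.8 = -23.8 V < V_CE(sat) = 0.2 V — impossible in the active region.
So the transistor is saturated. With V_CE = 0.2 V, I_C = (V_CC − 0.2)/R_C = 12.8/1.8 = 7.11 mA.
Check: β·I_B = 20.4 mA > I_C = 7.11 mA, confirming saturation.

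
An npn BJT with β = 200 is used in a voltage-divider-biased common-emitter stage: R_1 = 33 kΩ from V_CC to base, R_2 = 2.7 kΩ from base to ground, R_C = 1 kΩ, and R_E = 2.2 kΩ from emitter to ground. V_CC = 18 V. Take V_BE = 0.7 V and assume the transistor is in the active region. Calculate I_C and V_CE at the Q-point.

I_C ≈ 0.3 mA, V_CE ≈ 17 V

Thevenize the base divider: V_Th = V_CC·R_2/(R_1+R_2) = 18×2.7/35.7 = 1.36 V, R_Th = R_1‖R_2 = 2.5 kΩ.
Base-emitter loop: V_Th = I_B·R_Th + V_BE + (β+1)I_B·R_E, so I_B = (1.36 − 0.7) / (2.5 + 201×2.2) = 0.00149 mA.
I_C = β·I_B = 200×0.00149 = 0.297 mA, and I_E = (β+1)I_B = 0.299 mA.
V_CE = V_CC − I_C·R_C − I_E·R_E = 18 − 0.297×1 − 0.299×2.2 = 17 V.
V_CE = 17 V > 0.2 V confirms active-region operation.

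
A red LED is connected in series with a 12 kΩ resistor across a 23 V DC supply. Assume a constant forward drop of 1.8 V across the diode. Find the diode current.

I ≈ 1.8 mA

KVL around the loop: 23 = V_D + I·R = 1.8 + I × 12 kΩ.
So I = (23 − 1.8) / 12 kΩ = 21.2 / 12 = 1.77 mA.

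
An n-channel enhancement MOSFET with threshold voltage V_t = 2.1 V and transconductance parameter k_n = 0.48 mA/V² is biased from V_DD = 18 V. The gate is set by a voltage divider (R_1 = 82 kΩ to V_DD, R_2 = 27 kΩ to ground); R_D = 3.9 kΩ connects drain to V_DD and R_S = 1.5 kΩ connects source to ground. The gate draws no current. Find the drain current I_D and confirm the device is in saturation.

I_D ≈ 0.56 mA

V_G = V_DD·R_2/(R_1+R_2) = 18×27/109 = 4.46 V.
Assume saturation: I_D = (k_n/2)(V_GS − V_t)² with V_GS = V_G − I_D·R_S = 4.46 − 1.5·I_D.
Substituting gives 0.54·I_D² − 2.7·I_D + 1.34 = 0, with roots I_D = 0.557 or 4.44 mA.
The root I_D = 4.44 mA gives V_GS = -2.2 V ≤ V_t, so take I_D = 0.557 mA.
Then V_GS = 3.62 V and V_DS = V_DD − I_D(R_D+R_S) = 18 − 0.557×5.4 = 15 V.
Saturation requires V_DS ≥ V_GS − V_t = 1.52 V; 15 ≥ 1.52 ✓.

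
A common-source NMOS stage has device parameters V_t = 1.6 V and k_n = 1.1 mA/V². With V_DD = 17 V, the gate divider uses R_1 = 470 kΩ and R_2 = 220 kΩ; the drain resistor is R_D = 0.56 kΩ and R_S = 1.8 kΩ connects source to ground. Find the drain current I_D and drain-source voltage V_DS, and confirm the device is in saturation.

V_G = V_DD·R_2/(R_1+R_2) = 17×220/690 = 5.42 V.
Assume saturation: I_D = (k_n/2)(V_GS − V_t)² with V_GS = V_G − I_D·R_S = 5.42 − 1.8·I_D.
Substituting gives 1.78·I_D² − 8.56·I_D + 8.03 = 0, with roots I_D = 1.28 or 3.53 mA.
The root I_D = 3.53 mA gives V_GS = -0.933 V ≤ V_t, so take I_D = 1.28 mA.
Then V_GS = 3.12 V and V_DS = V_DD − I_D(R_D+R_S) = 17 − 1.28×2.36 = 14 V.
Saturation requires V_DS ≥ V_GS − V_t = 1.52 V; 14 ≥ 1.52 ✓.

I_D ≈ 1.3 mA, V_DS ≈ 14 V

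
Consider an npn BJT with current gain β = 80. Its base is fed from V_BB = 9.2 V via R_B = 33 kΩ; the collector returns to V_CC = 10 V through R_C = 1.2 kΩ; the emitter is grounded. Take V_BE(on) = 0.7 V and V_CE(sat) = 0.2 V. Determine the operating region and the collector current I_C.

saturation; I_C ≈ 8.2 mA

Assume active: I_B = (9.2 − 0.7)/33 = 0.258 mA, giving I_C = β·I_B = 20.6 mA.
But then V_CE = 10 − 20.6×1.2 = -14.7 V < V_CE(sat) = 0.2 V — impossible in the active region.
So the transistor is saturated. With V_CE = 0.2 V, I_C = (V_CC − 0.2)/R_C = 9.8/1.2 = 8.17 mA.
Check: β·I_B = 20.6 mA > I_C = 8.17 mA, confirming saturation.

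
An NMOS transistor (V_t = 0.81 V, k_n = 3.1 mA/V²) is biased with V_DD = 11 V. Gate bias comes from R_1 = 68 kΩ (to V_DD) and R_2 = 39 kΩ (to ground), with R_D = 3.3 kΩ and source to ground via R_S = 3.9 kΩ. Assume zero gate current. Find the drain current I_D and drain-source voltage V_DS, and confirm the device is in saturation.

V_G = V_DD·R_2/(R_1+R_2) = 11×39/107 = 4.01 V.
Assume saturation: I_D = (k_n/2)(V_GS − V_t)² with V_GS = V_G − I_D·R_S = 4.01 − 3.9·I_D.
Substituting gives 23.6·I_D² − 39.7·I_D + 15.9 = 0, with roots I_D = 0.654 or 1.03 mA.
The root I_D = 1.03 mA gives V_GS = -0.0049 V ≤ V_t, so take I_D = 0.654 mA.
Then V_GS = 1.46 V and V_DS = V_DD − I_D(R_D+R_S) = 11 − 0.654×7.2 = 6.29 V.
Saturation requires V_DS ≥ V_GS − V_t = 0.649 V; 6.29 ≥ 0.649 ✓.

I_D ≈ 0.65 mA, V_DS ≈ 6.3 V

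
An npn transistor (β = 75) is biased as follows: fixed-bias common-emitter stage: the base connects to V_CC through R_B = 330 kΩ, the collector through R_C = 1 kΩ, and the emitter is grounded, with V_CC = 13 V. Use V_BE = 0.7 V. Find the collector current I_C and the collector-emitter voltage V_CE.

I_C ≈ 2.8 mA, V_CE ≈ 10 V

Base loop: V_CC = I_B·R_B + V_BE, so I_B = (13 − 0.7)/330 kΩ = 0.0373 mA.
In the active region I_C = β·I_B = 75 × 0.0373 = 2.8 mA.
Collector loop: V_CE = V_CC − I_C·R_C = 13 − 2.8×1 = 10.2 V.
Since V_CE = 10.2 V > V_CE(sat) ≈ 0.2 V, the transistor is in the active region as assumed.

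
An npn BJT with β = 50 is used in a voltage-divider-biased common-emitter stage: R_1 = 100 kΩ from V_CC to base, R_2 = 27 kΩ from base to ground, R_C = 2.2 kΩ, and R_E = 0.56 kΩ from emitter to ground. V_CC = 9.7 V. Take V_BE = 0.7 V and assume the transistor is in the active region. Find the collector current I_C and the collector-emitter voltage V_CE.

Thevenize the base divider: V_Th = V_CC·R_2/(R_1+R_2) = 9.7×27/127 = 2.06 V, R_Th = R_1‖R_2 = 21.3 kΩ.
Base-emitter loop: V_Th = I_B·R_Th + V_BE + (β+1)I_B·R_E, so I_B = (2.06 − 0.7) / (21.3 + 51×0.56) = 0.0273 mA.
I_C = β·I_B = 50×0.0273 = 1.37 mA, and I_E = (β+1)I_B = 1.39 mA.
V_CE = V_CC − I_C·R_C − I_E·R_E = 9.7 − 1.37×2.2 − 1.39×0.56 = 5.91 V.
V_CE = 5.91 V > 0.2 V confirms active-region operation.

I_C ≈ 1.4 mA, V_CE ≈ 5.9 V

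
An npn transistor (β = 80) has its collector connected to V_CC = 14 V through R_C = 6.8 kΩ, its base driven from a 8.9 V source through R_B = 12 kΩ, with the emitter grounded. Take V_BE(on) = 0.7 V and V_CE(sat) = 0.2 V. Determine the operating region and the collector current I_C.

Assume active: I_B = (8.9 − 0.7)/12 = 0.683 mA, giving I_C = β·I_B = 54.7 mA.
But then V_CE = 14 − 54.7×6.8 = -358 V < V_CE(sat) = 0.2 V — impossible in the active region.
So the transistor is saturated. With V_CE = 0.2 V, I_C = (V_CC − 0.2)/R_C = 13.8/6.8 = 2.03 mA.
Check: β·I_B = 54.7 mA > I_C = 2.03 mA, confirming saturation.

saturation; I_C ≈ 2 mA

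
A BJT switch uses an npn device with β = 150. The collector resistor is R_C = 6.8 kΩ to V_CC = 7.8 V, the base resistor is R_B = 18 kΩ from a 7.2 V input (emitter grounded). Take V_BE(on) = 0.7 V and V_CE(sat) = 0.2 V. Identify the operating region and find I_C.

Assume active: I_B = (7.2 − 0.7)/18 = 0.361 mA, giving I_C = β·I_B = 54.2 mA.
But then V_CE = 7.8 − 54.2×6.8 = -361 V < V_CE(sat) = 0.2 V — impossible in the active region.
So the transistor is saturated. With V_CE = 0.2 V, I_C = (V_CC − 0.2)/R_C = 7.6/6.8 = 1.12 mA.
Check: β·I_B = 54.2 mA > I_C = 1.12 mA, confirming saturation.

saturation; I_C ≈ 1.1 mA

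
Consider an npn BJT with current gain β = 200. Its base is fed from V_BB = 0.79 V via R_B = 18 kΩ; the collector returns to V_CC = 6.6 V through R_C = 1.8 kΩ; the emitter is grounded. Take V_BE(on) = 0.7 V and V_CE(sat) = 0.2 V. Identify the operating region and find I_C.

active; I_C ≈ 1 mA

Assume active. Base-emitter loop: I_B = (V_BB − V_BE)/R_B = (0.79 − 0.7)/18 = 0.005 mA.
I_C = β·I_B = 200×0.005 = 1 mA.
V_CE = V_CC − I_C·R_C = 6.6 − 1×1.8 = 4.8 V > V_CE(sat), so the active-region assumption holds.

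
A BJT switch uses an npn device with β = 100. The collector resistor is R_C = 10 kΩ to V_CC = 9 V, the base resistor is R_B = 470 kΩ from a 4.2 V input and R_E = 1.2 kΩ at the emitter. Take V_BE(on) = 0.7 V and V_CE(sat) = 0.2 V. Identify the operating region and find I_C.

Assume active. Base-emitter loop: I_B = (V_BB − V_BE)/(R_B + (β+1)R_E) = (4.2 − 0.7)/(470 + 101×1.2) = 0.00592 mA.
I_C = β·I_B = 100×0.00592 = 0.592 mA.
V_CE = V_CC − I_C·R_C − I_E·R_E = 9 − 0.592×10 − 0.598×1.2 = 2.36 V > V_CE(sat), so the active-region assumption holds.

active; I_C ≈ 0.59 mA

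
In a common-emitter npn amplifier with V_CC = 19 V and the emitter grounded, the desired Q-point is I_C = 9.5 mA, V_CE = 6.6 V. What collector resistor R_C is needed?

R_C ≈ 1.3 kΩ

Collector loop: V_CC = I_C·R_C + V_CE.
R_C = (V_CC − V_CE)/I_C = (19 − 6.6)/9.5 = 1.31 kΩ.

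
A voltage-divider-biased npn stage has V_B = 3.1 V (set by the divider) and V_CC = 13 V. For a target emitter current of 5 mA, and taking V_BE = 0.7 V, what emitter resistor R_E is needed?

V_E = V_B − V_BE = 3.1 − 0.7 = 2.4 V.
R_E = V_E / I_E = 2.4 / 5 = 0.48 kΩ.

R_E ≈ 0.48 kΩ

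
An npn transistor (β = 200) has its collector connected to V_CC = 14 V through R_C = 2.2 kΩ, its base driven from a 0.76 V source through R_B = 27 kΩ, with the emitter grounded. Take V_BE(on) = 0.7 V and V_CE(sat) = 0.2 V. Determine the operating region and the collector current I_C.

Assume active. Base-emitter loop: I_B = (V_BB − V_BE)/R_B = (0.76 − 0.7)/27 = 0.00222 mA.
I_C = β·I_B = 200×0.00222 = 0.444 mA.
V_CE = V_CC − I_C·R_C = 14 − 0.444×2.2 = 13 V > V_CE(sat), so the active-region assumption holds.

active; I_C ≈ 0.44 mA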